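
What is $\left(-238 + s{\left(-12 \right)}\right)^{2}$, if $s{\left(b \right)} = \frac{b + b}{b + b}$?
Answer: $56169$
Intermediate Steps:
$s{\left(b \right)} = 1$ ($s{\left(b \right)} = \frac{2 b}{2 b} = 2 b \frac{1}{2 b} = 1$)
$\left(-238 + s{\left(-12 \right)}\right)^{2} = \left(-238 + 1\right)^{2} = \left(-237\right)^{2} = 56169$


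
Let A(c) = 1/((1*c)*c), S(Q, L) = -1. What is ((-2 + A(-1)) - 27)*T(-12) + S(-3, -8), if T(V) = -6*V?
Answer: -2017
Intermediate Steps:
A(c) = c⁻² (A(c) = 1/(c*c) = 1/(c²) = c⁻²)
((-2 + A(-1)) - 27)*T(-12) + S(-3, -8) = ((-2 + (-1)⁻²) - 27)*(-6*(-12)) - 1 = ((-2 + 1) - 27)*72 - 1 = (-1 - 27)*72 - 1 = -28*72 - 1 = -2016 - 1 = -2017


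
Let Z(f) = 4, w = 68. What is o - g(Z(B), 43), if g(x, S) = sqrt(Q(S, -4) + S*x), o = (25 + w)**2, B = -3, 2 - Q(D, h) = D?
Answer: 8649 - sqrt(131) ≈ 8637.6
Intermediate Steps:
Q(D, h) = 2 - D
o = 8649 (o = (25 + 68)**2 = 93**2 = 8649)
g(x, S) = sqrt(2 - S + S*x) (g(x, S) = sqrt((2 - S) + S*x) = sqrt(2 - S + S*x))
o - g(Z(B), 43) = 8649 - sqrt(2 - 1*43 + 43*4) = 8649 - sqrt(2 - 43 + 172) = 8649 - sqrt(131)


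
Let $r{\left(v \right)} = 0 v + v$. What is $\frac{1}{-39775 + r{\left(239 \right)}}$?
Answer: $- \frac{1}{39536} \approx -2.5293 \cdot 10^{-5}$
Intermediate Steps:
$r{\left(v \right)} = v$ ($r{\left(v \right)} = 0 + v = v$)
$\frac{1}{-39775 + r{\left(239 \right)}} = \frac{1}{-39775 + 239} = \frac{1}{-39536} = - \frac{1}{39536}$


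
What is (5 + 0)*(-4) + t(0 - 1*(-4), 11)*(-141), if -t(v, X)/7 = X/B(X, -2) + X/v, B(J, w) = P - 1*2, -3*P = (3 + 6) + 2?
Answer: 52925/68 ≈ 778.31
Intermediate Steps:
P = -11/3 (P = -((3 + 6) + 2)/3 = -(9 + 2)/3 = -⅓*11 = -11/3 ≈ -3.6667)
B(J, w) = -17/3 (B(J, w) = -11/3 - 1*2 = -11/3 - 2 = -17/3)
t(v, X) = 21*X/17 - 7*X/v (t(v, X) = -7*(X/(-17/3) + X/v) = -7*(X*(-3/17) + X/v) = -7*(-3*X/17 + X/v) = 21*X/17 - 7*X/v)
(5 + 0)*(-4) + t(0 - 1*(-4), 11)*(-141) = (5 + 0)*(-4) + ((21/17)*11 - 7*11/(0 - 1*(-4)))*(-141) = 5*(-4) + (231/17 - 7*11/(0 + 4))*(-141) = -20 + (231/17 - 7*11/4)*(-141) = -20 + (231/17 - 7*11*¼)*(-141) = -20 + (231/17 - 77/4)*(-141) = -20 - 385/68*(-141) = -20 + 54285/68 = 52925/68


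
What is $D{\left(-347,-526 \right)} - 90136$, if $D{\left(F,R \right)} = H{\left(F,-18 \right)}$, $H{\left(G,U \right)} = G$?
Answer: $-90483$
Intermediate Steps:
$D{\left(F,R \right)} = F$
$D{\left(-347,-526 \right)} - 90136 = -347 - 90136 = -90483$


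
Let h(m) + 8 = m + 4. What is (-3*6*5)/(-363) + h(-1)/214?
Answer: 5815/25894 ≈ 0.22457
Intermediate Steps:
h(m) = -4 + m (h(m) = -8 + (m + 4) = -8 + (4 + m) = -4 + m)
(-3*6*5)/(-363) + h(-1)/214 = (-3*6*5)/(-363) + (-4 - 1)/214 = -18*5*(-1/363) - 5*1/214 = -90*(-1/363) - 5/214 = 30/121 - 5/214 = 5815/25894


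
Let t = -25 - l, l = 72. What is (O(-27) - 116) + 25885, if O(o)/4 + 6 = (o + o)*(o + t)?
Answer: 52529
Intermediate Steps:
t = -97 (t = -25 - 1*72 = -25 - 72 = -97)
O(o) = -24 + 8*o*(-97 + o) (O(o) = -24 + 4*((o + o)*(o - 97)) = -24 + 4*((2*o)*(-97 + o)) = -24 + 4*(2*o*(-97 + o)) = -24 + 8*o*(-97 + o))
(O(-27) - 116) + 25885 = ((-24 - 776*(-27) + 8*(-27)²) - 116) + 25885 = ((-24 + 20952 + 8*729) - 116) + 25885 = ((-24 + 20952 + 5832) - 116) + 25885 = (26760 - 116) + 25885 = 26644 + 25885 = 52529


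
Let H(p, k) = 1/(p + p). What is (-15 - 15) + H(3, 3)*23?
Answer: -157/6 ≈ -26.167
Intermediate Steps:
H(p, k) = 1/(2*p)
(-15 - 15) + H(3, 3)*23 = (-15 - 15) + ((½)/3)*23 = -30 + ((½)*(⅓))*23 = -30 + (⅙)*23 = -30 + 23/6 = -157/6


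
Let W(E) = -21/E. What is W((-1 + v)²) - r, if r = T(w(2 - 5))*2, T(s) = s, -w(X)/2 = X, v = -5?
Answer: -151/12 ≈ -12.583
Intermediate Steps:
w(X) = -2*X
r = 12 (r = -2*(2 - 5)*2 = -2*(-3)*2 = 6*2 = 12)
W((-1 + v)²) - r = -21/(-1 - 5)² - 1*12 = -21/((-6)²) - 12 = -21/36 - 12 = -21*1/36 - 12 = -7/12 - 12 = -151/12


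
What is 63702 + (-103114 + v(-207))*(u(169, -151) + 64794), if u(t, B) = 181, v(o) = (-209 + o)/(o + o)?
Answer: -60297328432/9 ≈ -6.6997e+9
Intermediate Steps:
v(o) = (-209 + o)/(2*o) (v(o) = (-209 + o)/((2*o)) = (-209 + o)*(1/(2*o)) = (-209 + o)/(2*o))
63702 + (-103114 + v(-207))*(u(169, -151) + 64794) = 63702 + (-103114 + (1/2)*(-209 - 207)/(-207))*(181 + 64794) = 63702 + (-103114 + (1/2)*(-1/207)*(-416))*64975 = 63702 + (-103114 + 208/207)*64975 = 63702 - 21344390/207*64975 = 63702 - 60297901750/9 = -60297328432/9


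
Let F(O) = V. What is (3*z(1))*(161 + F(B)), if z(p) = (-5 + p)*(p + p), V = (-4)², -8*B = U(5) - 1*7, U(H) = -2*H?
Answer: -4248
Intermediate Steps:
B = 17/8 (B = -(-2*5 - 1*7)/8 = -(-10 - 7)/8 = -⅛*(-17) = 17/8 ≈ 2.1250)
V = 16
F(O) = 16
z(p) = 2*p*(-5 + p) (z(p) = (-5 + p)*(2*p) = 2*p*(-5 + p))
(3*z(1))*(161 + F(B)) = (3*(2*1*(-5 + 1)))*(161 + 16) = (3*(2*1*(-4)))*177 = (3*(-8))*177 = -24*177 = -4248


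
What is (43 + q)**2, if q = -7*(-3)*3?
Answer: 11236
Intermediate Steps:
q = 63 (q = 21*3 = 63)
(43 + q)**2 = (43 + 63)**2 = 106**2 = 11236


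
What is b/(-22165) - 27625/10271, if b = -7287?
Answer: -537463348/227656715 ≈ -2.3609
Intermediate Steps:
b/(-22165) - 27625/10271 = -7287/(-22165) - 27625/10271 = -7287*(-1/22165) - 27625*1/10271 = 7287/22165 - 27625/10271 = -537463348/227656715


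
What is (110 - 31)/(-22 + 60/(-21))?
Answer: -553/174 ≈ -3.1782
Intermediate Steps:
(110 - 31)/(-22 + 60/(-21)) = 79/(-22 + 60*(-1/21)) = 79/(-22 - 20/7) = 79/(-174/7) = -7/174*79 = -553/174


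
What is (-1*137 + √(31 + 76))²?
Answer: (137 - √107)² ≈ 16042.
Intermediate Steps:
(-1*137 + √(31 + 76))² = (-137 + √107)²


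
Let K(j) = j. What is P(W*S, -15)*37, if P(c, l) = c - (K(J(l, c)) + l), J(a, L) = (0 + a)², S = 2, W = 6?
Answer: -7326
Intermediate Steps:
J(a, L) = a²
P(c, l) = c - l - l² (P(c, l) = c - (l² + l) = c - (l + l²) = c + (-l - l²) = c - l - l²)
P(W*S, -15)*37 = (6*2 - 1*(-15) - 1*(-15)²)*37 = (12 + 15 - 1*225)*37 = (12 + 15 - 225)*37 = -198*37 = -7326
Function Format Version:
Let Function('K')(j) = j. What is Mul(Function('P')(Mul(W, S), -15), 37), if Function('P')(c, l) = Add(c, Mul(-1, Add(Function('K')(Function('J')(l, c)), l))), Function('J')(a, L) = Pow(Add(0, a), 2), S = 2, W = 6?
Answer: -7326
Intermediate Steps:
Function('J')(a, L) = Pow(a, 2)
Function('P')(c, l) = Add(c, Mul(-1, l), Mul(-1, Pow(l, 2))) (Function('P')(c, l) = Add(c, Mul(-1, Add(Pow(l, 2), l))) = Add(c, Mul(-1, Add(l, Pow(l, 2)))) = Add(c, Add(Mul(-1, l), Mul(-1, Pow(l, 2)))) = Add(c, Mul(-1, l), Mul(-1, Pow(l, 2))))
Mul(Function('P')(Mul(W, S), -15), 37) = Mul(Add(Mul(6, 2), Mul(-1, -15), Mul(-1, Pow(-15, 2))), 37) = Mul(Add(12, 15, Mul(-1, 225)), 37) = Mul(Add(12, 15, -225), 37) = Mul(-198, 37) = -7326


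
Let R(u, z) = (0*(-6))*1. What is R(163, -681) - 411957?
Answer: -411957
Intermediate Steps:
R(u, z) = 0 (R(u, z) = 0*1 = 0)
R(163, -681) - 411957 = 0 - 411957 = -411957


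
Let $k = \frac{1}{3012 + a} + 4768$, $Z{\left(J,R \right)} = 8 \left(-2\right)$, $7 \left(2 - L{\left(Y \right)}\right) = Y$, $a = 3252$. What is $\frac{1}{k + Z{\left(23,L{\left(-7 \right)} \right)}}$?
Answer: $\frac{6264}{29766529} \approx 0.00021044$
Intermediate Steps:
$L{\left(Y \right)} = 2 - \frac{Y}{7}$
$Z{\left(J,R \right)} = -16$
$k = \frac{29866753}{6264}$ ($k = \frac{1}{3012 + 3252} + 4768 = \frac{1}{6264} + 4768 = \frac{29866753}{6264} \approx 4768.0$)
$\frac{1}{k + Z{\left(23,L{\left(-7 \right)} \right)}} = \frac{1}{\frac{29866753}{6264} - 16} = \frac{1}{\frac{29766529}{6264}} = \frac{6264}{29766529}$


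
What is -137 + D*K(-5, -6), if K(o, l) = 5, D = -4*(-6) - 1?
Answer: -22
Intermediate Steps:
D = 23 (D = 24 - 1 = 23)
-137 + D*K(-5, -6) = -137 + 23*5 = -137 + 115 = -22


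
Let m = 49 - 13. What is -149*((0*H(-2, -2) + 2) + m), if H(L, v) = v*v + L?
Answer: -5662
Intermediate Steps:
H(L, v) = L + v² (H(L, v) = v² + L = L + v²)
m = 36
-149*((0*H(-2, -2) + 2) + m) = -149*((0*(-2 + (-2)²) + 2) + 36) = -149*((0*(-2 + 4) + 2) + 36) = -149*((0*2 + 2) + 36) = -149*((0 + 2) + 36) = -149*(2 + 36) = -149*38 = -5662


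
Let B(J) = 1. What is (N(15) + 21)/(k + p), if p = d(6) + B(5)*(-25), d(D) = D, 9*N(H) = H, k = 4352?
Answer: 68/12999 ≈ 0.0052312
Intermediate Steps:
N(H) = H/9
p = -19 (p = 6 + 1*(-25) = 6 - 25 = -19)
(N(15) + 21)/(k + p) = ((⅑)*15 + 21)/(4352 - 19) = (5/3 + 21)/4333 = (68/3)*(1/4333) = 68/12999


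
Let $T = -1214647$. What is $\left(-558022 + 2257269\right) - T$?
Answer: $2913894$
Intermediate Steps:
$\left(-558022 + 2257269\right) - T = \left(-558022 + 2257269\right) - -1214647 = 1699247 + 1214647 = 2913894$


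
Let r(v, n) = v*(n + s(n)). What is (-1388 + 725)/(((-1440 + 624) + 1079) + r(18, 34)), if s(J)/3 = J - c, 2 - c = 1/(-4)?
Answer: -1326/5179 ≈ -0.25603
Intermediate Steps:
c = 9/4 (c = 2 - 1/(-4) = 2 - (-1)/4 = 2 - 1*(-¼) = 2 + ¼ = 9/4 ≈ 2.2500)
s(J) = -27/4 + 3*J (s(J) = 3*(J - 1*9/4) = 3*(J - 9/4) = 3*(-9/4 + J) = -27/4 + 3*J)
r(v, n) = v*(-27/4 + 4*n) (r(v, n) = v*(n + (-27/4 + 3*n)) = v*(-27/4 + 4*n))
(-1388 + 725)/(((-1440 + 624) + 1079) + r(18, 34)) = (-1388 + 725)/(((-1440 + 624) + 1079) + (¼)*18*(-27 + 16*34)) = -663/((-816 + 1079) + (¼)*18*(-27 + 544)) = -663/(263 + (¼)*18*517) = -663/(263 + 4653/2) = -663/5179/2 = -663*2/5179 = -1326/5179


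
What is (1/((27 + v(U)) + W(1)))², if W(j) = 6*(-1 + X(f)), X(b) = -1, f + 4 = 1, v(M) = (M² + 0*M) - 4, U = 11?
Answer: 1/17424 ≈ 5.7392e-5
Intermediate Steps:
v(M) = -4 + M² (v(M) = (M² + 0) - 4 = M² - 4 = -4 + M²)
f = -3 (f = -4 + 1 = -3)
W(j) = -12 (W(j) = 6*(-1 - 1) = 6*(-2) = -12)
(1/((27 + v(U)) + W(1)))² = (1/((27 + (-4 + 11²)) - 12))² = (1/((27 + (-4 + 121)) - 12))² = (1/((27 + 117) - 12))² = (1/(144 - 12))² = (1/132)² = 1/17424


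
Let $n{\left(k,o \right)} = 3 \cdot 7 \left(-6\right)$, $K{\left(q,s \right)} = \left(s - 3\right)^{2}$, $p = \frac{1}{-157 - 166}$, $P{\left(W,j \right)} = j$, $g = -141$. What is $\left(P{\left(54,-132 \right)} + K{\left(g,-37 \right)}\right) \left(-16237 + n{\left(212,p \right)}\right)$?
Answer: $-24020884$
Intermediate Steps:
$p = - \frac{1}{323}$ ($p = \frac{1}{-323} = - \frac{1}{323} \approx -0.003096$)
$K{\left(q,s \right)} = \left(-3 + s\right)^{2}$
$n{\left(k,o \right)} = -126$ ($n{\left(k,o \right)} = 21 \left(-6\right) = -126$)
$\left(P{\left(54,-132 \right)} + K{\left(g,-37 \right)}\right) \left(-16237 + n{\left(212,p \right)}\right) = \left(-132 + \left(-3 - 37\right)^{2}\right) \left(-16237 - 126\right) = \left(-132 + \left(-40\right)^{2}\right) \left(-16363\right) = \left(-132 + 1600\right) \left(-16363\right) = 1468 \left(-16363\right) = -24020884$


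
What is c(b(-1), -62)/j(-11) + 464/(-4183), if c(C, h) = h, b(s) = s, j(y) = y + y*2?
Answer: 244034/138039 ≈ 1.7679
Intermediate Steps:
j(y) = 3*y (j(y) = y + 2*y = 3*y)
c(b(-1), -62)/j(-11) + 464/(-4183) = -62/(3*(-11)) + 464/(-4183) = -62/(-33) + 464*(-1/4183) = -62*(-1/33) - 464/4183 = 62/33 - 464/4183 = 244034/138039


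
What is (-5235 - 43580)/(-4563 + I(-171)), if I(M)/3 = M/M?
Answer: 9763/912 ≈ 10.705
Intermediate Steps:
I(M) = 3 (I(M) = 3*(M/M) = 3*1 = 3)
(-5235 - 43580)/(-4563 + I(-171)) = (-5235 - 43580)/(-4563 + 3) = -48815/(-4560) = -48815*(-1/4560) = 9763/912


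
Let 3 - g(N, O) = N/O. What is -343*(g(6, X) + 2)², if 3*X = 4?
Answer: -343/4 ≈ -85.750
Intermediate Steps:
X = 4/3 (X = (⅓)*4 = 4/3 ≈ 1.3333)
g(N, O) = 3 - N/O
-343*(g(6, X) + 2)² = -343*((3 - 1*6/4/3) + 2)² = -343*((3 - 1*6*¾) + 2)² = -343*((3 - 9/2) + 2)² = -343*(-3/2 + 2)² = -343*(½)² = -343*¼ = -343/4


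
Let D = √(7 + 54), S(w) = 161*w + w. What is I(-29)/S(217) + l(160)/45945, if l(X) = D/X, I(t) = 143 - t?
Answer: 86/17577 + √61/7351200 ≈ 0.0048938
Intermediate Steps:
S(w) = 162*w
D = √61 ≈ 7.8102
l(X) = √61/X
I(-29)/S(217) + l(160)/45945 = (143 - 1*(-29))/((162*217)) + (√61/160)/45945 = (143 + 29)/35154 + (√61*(1/160))*(1/45945) = 172*(1/35154) + (√61/160)*(1/45945) = 86/17577 + √61/7351200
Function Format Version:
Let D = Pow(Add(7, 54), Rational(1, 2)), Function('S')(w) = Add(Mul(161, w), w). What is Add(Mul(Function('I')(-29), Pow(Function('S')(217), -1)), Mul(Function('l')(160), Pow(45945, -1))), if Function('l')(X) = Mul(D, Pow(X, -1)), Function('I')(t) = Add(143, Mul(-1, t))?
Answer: Add(Rational(86, 17577), Mul(Rational(1, 7351200), Pow(61, Rational(1, 2)))) ≈ 0.0048938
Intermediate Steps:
Function('S')(w) = Mul(162, w)
D = Pow(61, Rational(1, 2)) ≈ 7.8102
Function('l')(X) = Mul(Pow(61, Rational(1, 2)), Pow(X, -1))
Add(Mul(Function('I')(-29), Pow(Function('S')(217), -1)), Mul(Function('l')(160), Pow(45945, -1))) = Add(Mul(Add(143, Mul(-1, -29)), Pow(Mul(162, 217), -1)), Mul(Mul(Pow(61, Rational(1, 2)), Pow(160, -1)), Pow(45945, -1))) = Add(Mul(Add(143, 29), Pow(35154, -1)), Mul(Mul(Pow(61, Rational(1, 2)), Rational(1, 160)), Rational(1, 45945))) = Add(Mul(172, Rational(1, 35154)), Mul(Mul(Rational(1, 160), Pow(61, Rational(1, 2))), Rational(1, 45945))) = Add(Rational(86, 17577), Mul(Rational(1, 7351200), Pow(61, Rational(1, 2))))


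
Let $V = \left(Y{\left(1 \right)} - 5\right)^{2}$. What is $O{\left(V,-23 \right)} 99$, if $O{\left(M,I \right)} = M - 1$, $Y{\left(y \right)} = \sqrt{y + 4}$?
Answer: $2871 - 990 \sqrt{5} \approx 657.29$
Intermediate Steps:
$Y{\left(y \right)} = \sqrt{4 + y}$
$V = \left(-5 + \sqrt{5}\right)^{2}$ ($V = \left(\sqrt{4 + 1} - 5\right)^{2} = \left(\sqrt{5} - 5\right)^{2} = \left(-5 + \sqrt{5}\right)^{2} \approx 7.6393$)
$O{\left(M,I \right)} = -1 + M$ ($O{\left(M,I \right)} = M - 1 = -1 + M$)
$O{\left(V,-23 \right)} 99 = \left(-1 + \left(5 - \sqrt{5}\right)^{2}\right) 99 = -99 + 99 \left(5 - \sqrt{5}\right)^{2}$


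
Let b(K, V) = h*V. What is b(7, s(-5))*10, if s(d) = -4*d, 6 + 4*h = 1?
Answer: -250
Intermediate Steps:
h = -5/4 (h = -3/2 + (¼)*1 = -3/2 + ¼ = -5/4 ≈ -1.2500)
b(K, V) = -5*V/4
b(7, s(-5))*10 = -(-5)*(-5)*10 = -5/4*20*10 = -25*10 = -250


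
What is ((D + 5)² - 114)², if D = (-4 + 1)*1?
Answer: 12100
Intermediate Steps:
D = -3 (D = -3*1 = -3)
((D + 5)² - 114)² = ((-3 + 5)² - 114)² = (2² - 114)² = (4 - 114)² = (-110)² = 12100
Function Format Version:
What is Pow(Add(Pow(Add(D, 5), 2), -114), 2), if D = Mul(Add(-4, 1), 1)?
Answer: 12100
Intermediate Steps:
D = -3 (D = Mul(-3, 1) = -3)
Pow(Add(Pow(Add(D, 5), 2), -114), 2) = Pow(Add(Pow(Add(-3, 5), 2), -114), 2) = Pow(Add(Pow(2, 2), -114), 2) = Pow(Add(4, -114), 2) = Pow(-110, 2) = 12100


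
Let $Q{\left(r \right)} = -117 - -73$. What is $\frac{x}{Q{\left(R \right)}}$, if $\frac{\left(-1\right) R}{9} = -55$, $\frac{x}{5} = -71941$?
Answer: $\frac{359705}{44} \approx 8175.1$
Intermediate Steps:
$x = -359705$ ($x = 5 \left(-71941\right) = -359705$)
$R = 495$ ($R = \left(-9\right) \left(-55\right) = 495$)
$Q{\left(r \right)} = -44$ ($Q{\left(r \right)} = -117 + 73 = -44$)
$\frac{x}{Q{\left(R \right)}} = - \frac{359705}{-44} = \left(-359705\right) \left(- \frac{1}{44}\right) = \frac{359705}{44}$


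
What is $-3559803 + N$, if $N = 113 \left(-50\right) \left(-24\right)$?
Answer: $-3424203$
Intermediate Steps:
$N = 135600$ ($N = \left(-5650\right) \left(-24\right) = 135600$)
$-3559803 + N = -3559803 + 135600 = -3424203$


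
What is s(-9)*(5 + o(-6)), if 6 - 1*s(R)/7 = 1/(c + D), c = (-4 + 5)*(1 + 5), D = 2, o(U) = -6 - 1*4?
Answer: -1645/8 ≈ -205.63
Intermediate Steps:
o(U) = -10 (o(U) = -6 - 4 = -10)
c = 6 (c = 1*6 = 6)
s(R) = 329/8 (s(R) = 42 - 7/(6 + 2) = 42 - 7/8 = 329/8)
s(-9)*(5 + o(-6)) = 329*(5 - 10)/8 = (329/8)*(-5) = -1645/8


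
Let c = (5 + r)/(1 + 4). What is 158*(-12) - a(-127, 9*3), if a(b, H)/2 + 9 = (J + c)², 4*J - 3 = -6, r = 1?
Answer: -375681/200 ≈ -1878.4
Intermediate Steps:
J = -¾ (J = ¾ + (¼)*(-6) = ¾ - 3/2 = -¾ ≈ -0.75000)
c = 6/5 (c = (5 + 1)/(1 + 4) = 6/5 ≈ 1.2000)
a(b, H) = -3519/200 (a(b, H) = -18 + 2*(-¾ + 6/5)² = -18 + 2*(9/20)² = -18 + 2*(81/400) = -18 + 81/200 = -3519/200)
158*(-12) - a(-127, 9*3) = 158*(-12) - 1*(-3519/200) = -1896 + 3519/200 = -375681/200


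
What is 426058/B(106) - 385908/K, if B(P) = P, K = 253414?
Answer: 26982038941/6715471 ≈ 4017.9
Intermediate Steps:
426058/B(106) - 385908/K = 426058/106 - 385908/253414 = 426058*(1/106) - 385908*1/253414 = 213029/53 - 192954/126707 = 26982038941/6715471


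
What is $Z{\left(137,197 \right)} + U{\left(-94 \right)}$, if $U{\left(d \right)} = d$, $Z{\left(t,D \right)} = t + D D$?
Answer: $38852$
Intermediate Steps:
$Z{\left(t,D \right)} = t + D^{2}$
$Z{\left(137,197 \right)} + U{\left(-94 \right)} = \left(137 + 197^{2}\right) - 94 = \left(137 + 38809\right) - 94 = 38946 - 94 = 38852$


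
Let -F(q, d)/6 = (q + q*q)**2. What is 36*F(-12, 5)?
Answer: -3763584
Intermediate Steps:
F(q, d) = -6*(q + q**2)**2 (F(q, d) = -6*(q + q*q)**2 = -6*(q + q**2)**2)
36*F(-12, 5) = 36*(-6*(-12)**2*(1 - 12)**2) = 36*(-6*144*(-11)**2) = 36*(-6*144*121) = 36*(-104544) = -3763584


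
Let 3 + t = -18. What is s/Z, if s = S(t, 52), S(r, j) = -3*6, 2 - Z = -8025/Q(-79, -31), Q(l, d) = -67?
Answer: 1206/7891 ≈ 0.15283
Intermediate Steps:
t = -21 (t = -3 - 18 = -21)
Z = -7891/67 (Z = 2 - (-8025)/(-67) = 2 - (-8025)*(-1)/67 = 2 - 1*8025/67 = 2 - 8025/67 = -7891/67 ≈ -117.78)
S(r, j) = -18
s = -18
s/Z = -18/(-7891/67) = -18*(-67/7891) = 1206/7891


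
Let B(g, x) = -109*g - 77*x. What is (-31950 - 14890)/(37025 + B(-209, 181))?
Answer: -46840/45869 ≈ -1.0212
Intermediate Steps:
(-31950 - 14890)/(37025 + B(-209, 181)) = (-31950 - 14890)/(37025 + (-109*(-209) - 77*181)) = -46840/(37025 + (22781 - 13937)) = -46840/(37025 + 8844) = -46840/45869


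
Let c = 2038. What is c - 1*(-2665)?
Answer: 4703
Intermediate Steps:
c - 1*(-2665) = 2038 - 1*(-2665) = 2038 + 2665 = 4703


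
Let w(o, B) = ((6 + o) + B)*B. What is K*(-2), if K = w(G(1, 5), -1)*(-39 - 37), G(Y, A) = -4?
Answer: -152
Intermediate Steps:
w(o, B) = B*(6 + B + o) (w(o, B) = (6 + B + o)*B = B*(6 + B + o))
K = 76 (K = (-(6 - 1 - 4))*(-39 - 37) = -1*1*(-76) = -1*(-76) = 76)
K*(-2) = 76*(-2) = -152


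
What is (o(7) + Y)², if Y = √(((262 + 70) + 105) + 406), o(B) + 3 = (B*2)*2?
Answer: (25 + √843)² ≈ 2919.7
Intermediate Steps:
o(B) = -3 + 4*B (o(B) = -3 + (B*2)*2 = -3 + (2*B)*2 = -3 + 4*B)
Y = √843 (Y = √((332 + 105) + 406) = √(437 + 406) = √843 ≈ 29.034)
(o(7) + Y)² = ((-3 + 4*7) + √843)² = ((-3 + 28) + √843)² = (25 + √843)²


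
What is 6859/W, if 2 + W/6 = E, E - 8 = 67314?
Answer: 6859/403920 ≈ 0.016981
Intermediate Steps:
E = 67322 (E = 8 + 67314 = 67322)
W = 403920 (W = -12 + 6*67322 = -12 + 403932 = 403920)
6859/W = 6859/403920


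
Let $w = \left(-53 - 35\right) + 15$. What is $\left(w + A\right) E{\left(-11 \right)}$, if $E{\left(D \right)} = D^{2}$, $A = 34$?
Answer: $-4719$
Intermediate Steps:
$w = -73$ ($w = -88 + 15 = -73$)
$\left(w + A\right) E{\left(-11 \right)} = \left(-73 + 34\right) \left(-11\right)^{2} = \left(-39\right) 121 = -4719$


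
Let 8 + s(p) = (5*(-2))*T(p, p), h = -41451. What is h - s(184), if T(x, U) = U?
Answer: -39603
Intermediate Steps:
s(p) = -8 - 10*p (s(p) = -8 + (5*(-2))*p = -8 - 10*p)
h - s(184) = -41451 - (-8 - 10*184) = -41451 - (-8 - 1840) = -41451 - 1*(-1848) = -41451 + 1848 = -39603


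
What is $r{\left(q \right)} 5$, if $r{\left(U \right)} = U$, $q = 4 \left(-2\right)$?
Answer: $-40$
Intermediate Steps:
$q = -8$
$r{\left(q \right)} 5 = \left(-8\right) 5 = -40$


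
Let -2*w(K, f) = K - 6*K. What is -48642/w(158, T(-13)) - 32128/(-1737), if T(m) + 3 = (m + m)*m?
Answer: -71800594/686115 ≈ -104.65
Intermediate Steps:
T(m) = -3 + 2*m² (T(m) = -3 + (m + m)*m = -3 + (2*m)*m = -3 + 2*m²)
w(K, f) = 5*K/2 (w(K, f) = -(K - 6*K)/2 = -(-5)*K/2 = 5*K/2)
-48642/w(158, T(-13)) - 32128/(-1737) = -48642/((5/2)*158) - 32128/(-1737) = -48642/395 - 32128*(-1/1737) = -48642*1/395 + 32128/1737 = -48642/395 + 32128/1737 = -71800594/686115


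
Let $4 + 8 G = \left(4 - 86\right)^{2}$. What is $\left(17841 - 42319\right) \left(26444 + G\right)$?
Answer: $-667857752$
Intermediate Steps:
$G = 840$ ($G = - \frac{1}{2} + \frac{\left(4 - 86\right)^{2}}{8} = - \frac{1}{2} + \frac{\left(-82\right)^{2}}{8} = - \frac{1}{2} + \frac{1}{8} \cdot 6724 = - \frac{1}{2} + \frac{1681}{2} = 840$)
$\left(17841 - 42319\right) \left(26444 + G\right) = \left(17841 - 42319\right) \left(26444 + 840\right) = \left(-24478\right) 27284 = -667857752$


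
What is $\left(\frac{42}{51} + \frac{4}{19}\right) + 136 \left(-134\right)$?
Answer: $- \frac{5886018}{323} \approx -18223.0$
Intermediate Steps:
$\left(\frac{42}{51} + \frac{4}{19}\right) + 136 \left(-134\right) = \left(42 \cdot \frac{1}{51} + 4 \cdot \frac{1}{19}\right) - 18224 = \left(\frac{14}{17} + \frac{4}{19}\right) - 18224 = \frac{334}{323} - 18224 = - \frac{5886018}{323}$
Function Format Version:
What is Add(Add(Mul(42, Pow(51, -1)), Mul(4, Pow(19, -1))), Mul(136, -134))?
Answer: Rational(-5886018, 323) ≈ -18223.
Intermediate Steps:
Add(Add(Mul(42, Pow(51, -1)), Mul(4, Pow(19, -1))), Mul(136, -134)) = Add(Add(Mul(42, Rational(1, 51)), Mul(4, Rational(1, 19))), -18224) = Add(Add(Rational(14, 17), Rational(4, 19)), -18224) = Add(Rational(334, 323), -18224) = Rational(-5886018, 323)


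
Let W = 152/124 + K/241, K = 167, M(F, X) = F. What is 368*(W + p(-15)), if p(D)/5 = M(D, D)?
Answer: -200924320/7471 ≈ -26894.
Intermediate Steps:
p(D) = 5*D
W = 14335/7471 (W = 152/124 + 167/241 = 152*(1/124) + 167*(1/241) = 38/31 + 167/241 = 14335/7471 ≈ 1.9188)
368*(W + p(-15)) = 368*(14335/7471 + 5*(-15)) = 368*(14335/7471 - 75) = 368*(-545990/7471) = -200924320/7471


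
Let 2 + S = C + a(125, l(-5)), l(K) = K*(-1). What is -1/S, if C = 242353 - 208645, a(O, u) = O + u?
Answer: -1/33836 ≈ -2.9554e-5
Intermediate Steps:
l(K) = -K
C = 33708
S = 33836 (S = -2 + (33708 + (125 - 1*(-5))) = -2 + (33708 + (125 + 5)) = -2 + (33708 + 130) = -2 + 33838 = 33836)
-1/S = -1/33836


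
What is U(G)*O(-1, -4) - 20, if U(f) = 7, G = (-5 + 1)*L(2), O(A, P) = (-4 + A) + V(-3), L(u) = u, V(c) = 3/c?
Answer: -62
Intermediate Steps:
O(A, P) = -5 + A (O(A, P) = (-4 + A) + 3/(-3) = (-4 + A) + 3*(-⅓) = (-4 + A) - 1 = -5 + A)
G = -8 (G = (-5 + 1)*2 = -4*2 = -8)
U(G)*O(-1, -4) - 20 = 7*(-5 - 1) - 20 = 7*(-6) - 20 = -42 - 20 = -62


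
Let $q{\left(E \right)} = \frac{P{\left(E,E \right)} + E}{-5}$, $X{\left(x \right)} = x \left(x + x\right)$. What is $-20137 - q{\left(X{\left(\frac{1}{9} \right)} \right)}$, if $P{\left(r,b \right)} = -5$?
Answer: $- \frac{8155888}{405} \approx -20138.0$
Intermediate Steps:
$X{\left(x \right)} = 2 x^{2}$ ($X{\left(x \right)} = x 2 x = 2 x^{2}$)
$q{\left(E \right)} = 1 - \frac{E}{5}$ ($q{\left(E \right)} = \frac{-5 + E}{-5} = - \frac{-5 + E}{5} = 1 - \frac{E}{5}$)
$-20137 - q{\left(X{\left(\frac{1}{9} \right)} \right)} = -20137 - \left(1 - \frac{2 \left(\frac{1}{9}\right)^{2}}{5}\right) = -20137 - \left(1 - \frac{2 \cdot \frac{1}{81}}{5}\right) = -20137 - \left(1 - \frac{2}{405}\right) = -20137 - \frac{403}{405} = - \frac{8155888}{405}$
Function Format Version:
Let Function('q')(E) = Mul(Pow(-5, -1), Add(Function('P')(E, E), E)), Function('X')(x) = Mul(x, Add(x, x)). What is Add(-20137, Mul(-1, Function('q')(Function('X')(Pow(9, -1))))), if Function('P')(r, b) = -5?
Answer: Rational(-8155888, 405) ≈ -20138.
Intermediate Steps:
Function('X')(x) = Mul(2, Pow(x, 2)) (Function('X')(x) = Mul(x, Mul(2, x)) = Mul(2, Pow(x, 2)))
Function('q')(E) = Add(1, Mul(Rational(-1, 5), E)) (Function('q')(E) = Mul(Pow(-5, -1), Add(-5, E)) = Mul(Rational(-1, 5), Add(-5, E)) = Add(1, Mul(Rational(-1, 5), E)))
Add(-20137, Mul(-1, Function('q')(Function('X')(Pow(9, -1))))) = Add(-20137, Mul(-1, Add(1, Mul(Rational(-1, 5), Mul(2, Pow(Pow(9, -1), 2)))))) = Add(-20137, Mul(-1, Add(1, Mul(Rational(-1, 5), Mul(2, Pow(Rational(1, 9), 2)))))) = Add(-20137, Mul(-1, Add(1, Mul(Rational(-1, 5), Mul(2, Rational(1, 81)))))) = Add(-20137, Mul(-1, Add(1, Mul(Rational(-1, 5), Rational(2, 81))))) = Add(-20137, Mul(-1, Add(1, Rational(-2, 405)))) = Add(-20137, Mul(-1, Rational(403, 405))) = Add(-20137, Rational(-403, 405)) = Rational(-8155888, 405)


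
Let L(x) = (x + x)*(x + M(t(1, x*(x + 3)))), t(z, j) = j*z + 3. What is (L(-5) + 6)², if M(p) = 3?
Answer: 676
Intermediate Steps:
t(z, j) = 3 + j*z
L(x) = 2*x*(3 + x) (L(x) = (x + x)*(x + 3) = (2*x)*(3 + x) = 2*x*(3 + x))
(L(-5) + 6)² = (2*(-5)*(3 - 5) + 6)² = (2*(-5)*(-2) + 6)² = (20 + 6)² = 26² = 676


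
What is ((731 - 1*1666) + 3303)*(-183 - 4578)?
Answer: -11274048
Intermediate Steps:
((731 - 1*1666) + 3303)*(-183 - 4578) = ((731 - 1666) + 3303)*(-4761) = (-935 + 3303)*(-4761) = 2368*(-4761) = -11274048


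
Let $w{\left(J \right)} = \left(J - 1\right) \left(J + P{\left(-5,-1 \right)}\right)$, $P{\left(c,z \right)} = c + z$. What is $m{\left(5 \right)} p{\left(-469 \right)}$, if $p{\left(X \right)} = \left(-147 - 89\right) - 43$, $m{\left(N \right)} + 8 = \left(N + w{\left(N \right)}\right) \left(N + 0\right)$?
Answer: $837$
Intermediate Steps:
$w{\left(J \right)} = \left(-1 + J\right) \left(-6 + J\right)$ ($w{\left(J \right)} = \left(J - 1\right) \left(J - 6\right) = \left(-1 + J\right) \left(J - 6\right) = \left(-1 + J\right) \left(-6 + J\right)$)
$m{\left(N \right)} = -8 + N \left(6 + N^{2} - 6 N\right)$ ($m{\left(N \right)} = -8 + \left(N + \left(6 + N^{2} - 7 N\right)\right) \left(N + 0\right) = -8 + \left(6 + N^{2} - 6 N\right) N = -8 + N \left(6 + N^{2} - 6 N\right)$)
$p{\left(X \right)} = -279$ ($p{\left(X \right)} = -236 - 43 = -279$)
$m{\left(5 \right)} p{\left(-469 \right)} = \left(-8 + 5^{3} - 6 \cdot 5^{2} + 6 \cdot 5\right) \left(-279\right) = \left(-8 + 125 - 150 + 30\right) \left(-279\right) = \left(-3\right) \left(-279\right) = 837$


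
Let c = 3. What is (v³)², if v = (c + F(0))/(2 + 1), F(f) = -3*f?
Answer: 1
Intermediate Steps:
v = 1 (v = (3 - 3*0)/(2 + 1) = (3 + 0)/3 = 3*(⅓) = 1)
(v³)² = (1³)² = 1² = 1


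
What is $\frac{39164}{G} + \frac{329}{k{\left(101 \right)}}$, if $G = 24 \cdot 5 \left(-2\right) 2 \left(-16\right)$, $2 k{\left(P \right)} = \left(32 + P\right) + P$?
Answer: $\frac{592409}{74880} \approx 7.9114$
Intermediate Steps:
$k{\left(P \right)} = 16 + P$ ($k{\left(P \right)} = \frac{\left(32 + P\right) + P}{2} = \frac{32 + 2 P}{2} = 16 + P$)
$G = 7680$ ($G = 24 \left(\left(-10\right) 2\right) \left(-16\right) = 24 \left(-20\right) \left(-16\right) = \left(-480\right) \left(-16\right) = 7680$)
$\frac{39164}{G} + \frac{329}{k{\left(101 \right)}} = \frac{39164}{7680} + \frac{329}{16 + 101} = 39164 \cdot \frac{1}{7680} + \frac{329}{117} = \frac{9791}{1920} + 329 \cdot \frac{1}{117} = \frac{9791}{1920} + \frac{329}{117} = \frac{592409}{74880}$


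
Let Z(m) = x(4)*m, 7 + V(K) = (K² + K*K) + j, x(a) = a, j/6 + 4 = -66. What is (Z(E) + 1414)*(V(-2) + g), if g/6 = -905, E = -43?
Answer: -7264458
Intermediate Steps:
j = -420 (j = -24 + 6*(-66) = -24 - 396 = -420)
g = -5430 (g = 6*(-905) = -5430)
V(K) = -427 + 2*K² (V(K) = -7 + ((K² + K*K) - 420) = -7 + ((K² + K²) - 420) = -7 + (2*K² - 420) = -7 + (-420 + 2*K²) = -427 + 2*K²)
Z(m) = 4*m
(Z(E) + 1414)*(V(-2) + g) = (4*(-43) + 1414)*((-427 + 2*(-2)²) - 5430) = (-172 + 1414)*((-427 + 2*4) - 5430) = 1242*((-427 + 8) - 5430) = 1242*(-419 - 5430) = 1242*(-5849) = -7264458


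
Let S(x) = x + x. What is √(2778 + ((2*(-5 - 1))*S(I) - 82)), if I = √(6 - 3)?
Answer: 2*√(674 - 6*√3) ≈ 51.521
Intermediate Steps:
I = √3 ≈ 1.7320
S(x) = 2*x
√(2778 + ((2*(-5 - 1))*S(I) - 82)) = √(2778 + ((2*(-5 - 1))*(2*√3) - 82)) = √(2778 + ((2*(-6))*(2*√3) - 82)) = √(2778 + (-24*√3 - 82)) = √(2778 + (-82 - 24*√3)) = √(2696 - 24*√3)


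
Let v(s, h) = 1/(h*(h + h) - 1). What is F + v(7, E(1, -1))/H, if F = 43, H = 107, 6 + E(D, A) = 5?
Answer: 4602/107 ≈ 43.009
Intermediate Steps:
E(D, A) = -1 (E(D, A) = -6 + 5 = -1)
v(s, h) = 1/(-1 + 2*h²) (v(s, h) = 1/(h*(2*h) - 1) = 1/(2*h² - 1) = 1/(-1 + 2*h²))
F + v(7, E(1, -1))/H = 43 + 1/(107*(-1 + 2*(-1)²)) = 43 + 1/(107*(-1 + 2*1)) = 43 + 1/(107*(-1 + 2)) = 43 + (1/107)/1 = 43 + (1/107)*1 = 43 + 1/107 = 4602/107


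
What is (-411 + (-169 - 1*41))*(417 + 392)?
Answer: -502389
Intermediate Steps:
(-411 + (-169 - 1*41))*(417 + 392) = (-411 + (-169 - 41))*809 = (-411 - 210)*809 = -621*809 = -502389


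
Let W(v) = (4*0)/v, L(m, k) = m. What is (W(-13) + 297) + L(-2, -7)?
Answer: 295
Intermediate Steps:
W(v) = 0 (W(v) = 0/v = 0)
(W(-13) + 297) + L(-2, -7) = (0 + 297) - 2 = 297 - 2 = 295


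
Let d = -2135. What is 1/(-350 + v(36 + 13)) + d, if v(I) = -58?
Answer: -871081/408 ≈ -2135.0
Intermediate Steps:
1/(-350 + v(36 + 13)) + d = 1/(-350 - 58) - 2135 = 1/(-408) - 2135 = -1/408 - 2135 = -871081/408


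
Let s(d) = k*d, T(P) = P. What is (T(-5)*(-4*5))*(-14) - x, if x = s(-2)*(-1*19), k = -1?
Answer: -1362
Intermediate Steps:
s(d) = -d
x = -38 (x = (-1*(-2))*(-1*19) = 2*(-19) = -38)
(T(-5)*(-4*5))*(-14) - x = -(-20)*5*(-14) - 1*(-38) = -5*(-20)*(-14) + 38 = 100*(-14) + 38 = -1400 + 38 = -1362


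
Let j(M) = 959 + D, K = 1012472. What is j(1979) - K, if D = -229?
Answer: -1011742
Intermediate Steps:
j(M) = 730 (j(M) = 959 - 229 = 730)
j(1979) - K = 730 - 1*1012472 = 730 - 1012472 = -1011742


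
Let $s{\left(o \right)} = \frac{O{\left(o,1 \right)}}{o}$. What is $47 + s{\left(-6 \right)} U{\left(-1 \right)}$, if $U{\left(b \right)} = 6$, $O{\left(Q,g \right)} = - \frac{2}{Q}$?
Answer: $\frac{140}{3} \approx 46.667$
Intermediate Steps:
$s{\left(o \right)} = - \frac{2}{o^{2}}$ ($s{\left(o \right)} = \frac{\left(-2\right) \frac{1}{o}}{o} = - \frac{2}{o^{2}}$)
$47 + s{\left(-6 \right)} U{\left(-1 \right)} = 47 + - \frac{2}{36} \cdot 6 = 47 + \left(-2\right) \frac{1}{36} \cdot 6 = 47 - \frac{1}{3} = \frac{140}{3}$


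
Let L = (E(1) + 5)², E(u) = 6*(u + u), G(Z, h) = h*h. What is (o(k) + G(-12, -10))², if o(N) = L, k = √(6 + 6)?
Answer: 151321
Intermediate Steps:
G(Z, h) = h²
E(u) = 12*u (E(u) = 6*(2*u) = 12*u)
L = 289 (L = (12*1 + 5)² = (12 + 5)² = 17² = 289)
k = 2*√3 (k = √12 = 2*√3 ≈ 3.4641)
o(N) = 289
(o(k) + G(-12, -10))² = (289 + (-10)²)² = (289 + 100)² = 389² = 151321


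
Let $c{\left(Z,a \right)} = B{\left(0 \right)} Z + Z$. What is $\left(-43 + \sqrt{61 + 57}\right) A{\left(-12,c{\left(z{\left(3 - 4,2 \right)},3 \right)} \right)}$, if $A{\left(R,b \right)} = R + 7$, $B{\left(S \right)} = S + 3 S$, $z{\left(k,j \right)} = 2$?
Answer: $215 - 5 \sqrt{118} \approx 160.69$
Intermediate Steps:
$B{\left(S \right)} = 4 S$
$c{\left(Z,a \right)} = Z$ ($c{\left(Z,a \right)} = 4 \cdot 0 Z + Z = 0 Z + Z = 0 + Z = Z$)
$A{\left(R,b \right)} = 7 + R$
$\left(-43 + \sqrt{61 + 57}\right) A{\left(-12,c{\left(z{\left(3 - 4,2 \right)},3 \right)} \right)} = \left(-43 + \sqrt{61 + 57}\right) \left(7 - 12\right) = \left(-43 + \sqrt{118}\right) \left(-5\right) = 215 - 5 \sqrt{118}$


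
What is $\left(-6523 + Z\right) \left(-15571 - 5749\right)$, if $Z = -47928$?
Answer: $1160895320$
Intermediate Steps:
$\left(-6523 + Z\right) \left(-15571 - 5749\right) = \left(-6523 - 47928\right) \left(-15571 - 5749\right) = \left(-54451\right) \left(-21320\right) = 1160895320$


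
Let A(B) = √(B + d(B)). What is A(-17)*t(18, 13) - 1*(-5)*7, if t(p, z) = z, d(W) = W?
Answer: 35 + 13*I*√34 ≈ 35.0 + 75.802*I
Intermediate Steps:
A(B) = √2*√B (A(B) = √(B + B) = √(2*B) = √2*√B)
A(-17)*t(18, 13) - 1*(-5)*7 = (√2*√(-17))*13 - 1*(-5)*7 = (√2*(I*√17))*13 + 5*7 = (I*√34)*13 + 35 = 13*I*√34 + 35 = 35 + 13*I*√34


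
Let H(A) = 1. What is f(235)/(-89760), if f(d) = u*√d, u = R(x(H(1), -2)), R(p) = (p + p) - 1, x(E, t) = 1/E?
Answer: -√235/89760 ≈ -0.00017079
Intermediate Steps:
R(p) = -1 + 2*p (R(p) = 2*p - 1 = -1 + 2*p)
u = 1 (u = -1 + 2/1 = -1 + 2*1 = -1 + 2 = 1)
f(d) = √d (f(d) = 1*√d = √d)
f(235)/(-89760) = √235/(-89760) = √235*(-1/89760) = -√235/89760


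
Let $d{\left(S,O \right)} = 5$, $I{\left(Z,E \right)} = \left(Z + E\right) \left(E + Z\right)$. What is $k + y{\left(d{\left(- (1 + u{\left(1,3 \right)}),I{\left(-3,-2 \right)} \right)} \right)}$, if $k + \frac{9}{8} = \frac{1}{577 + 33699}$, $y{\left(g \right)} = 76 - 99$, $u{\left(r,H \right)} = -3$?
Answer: $- \frac{1653815}{68552} \approx -24.125$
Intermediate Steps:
$I{\left(Z,E \right)} = \left(E + Z\right)^{2}$ ($I{\left(Z,E \right)} = \left(E + Z\right) \left(E + Z\right) = \left(E + Z\right)^{2}$)
$y{\left(g \right)} = -23$
$k = - \frac{77119}{68552}$ ($k = - \frac{9}{8} + \frac{1}{577 + 33699} = - \frac{9}{8} + \frac{1}{34276} = - \frac{77119}{68552} \approx -1.125$)
$k + y{\left(d{\left(- (1 + u{\left(1,3 \right)}),I{\left(-3,-2 \right)} \right)} \right)} = - \frac{77119}{68552} - 23 = - \frac{1653815}{68552}$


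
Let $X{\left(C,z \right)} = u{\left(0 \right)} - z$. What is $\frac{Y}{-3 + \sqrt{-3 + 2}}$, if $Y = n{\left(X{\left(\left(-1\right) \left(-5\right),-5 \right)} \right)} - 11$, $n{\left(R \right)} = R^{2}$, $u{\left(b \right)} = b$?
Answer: $- \frac{21}{5} - \frac{7 i}{5} \approx -4.2 - 1.4 i$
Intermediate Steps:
$X{\left(C,z \right)} = - z$ ($X{\left(C,z \right)} = 0 - z = - z$)
$Y = 14$ ($Y = \left(\left(-1\right) \left(-5\right)\right)^{2} - 11 = 5^{2} - 11 = 25 - 11 = 14$)
$\frac{Y}{-3 + \sqrt{-3 + 2}} = \frac{1}{-3 + \sqrt{-3 + 2}} \cdot 14 = \frac{1}{-3 + \sqrt{-1}} \cdot 14 = \frac{1}{-3 + i} 14 = \frac{-3 - i}{10} \cdot 14 = \frac{7 \left(-3 - i\right)}{5}$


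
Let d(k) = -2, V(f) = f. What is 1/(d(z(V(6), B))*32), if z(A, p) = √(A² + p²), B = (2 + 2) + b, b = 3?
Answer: -1/64 ≈ -0.015625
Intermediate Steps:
B = 7 (B = (2 + 2) + 3 = 4 + 3 = 7)
1/(d(z(V(6), B))*32) = 1/(-2*32) = 1/(-64) = -1/64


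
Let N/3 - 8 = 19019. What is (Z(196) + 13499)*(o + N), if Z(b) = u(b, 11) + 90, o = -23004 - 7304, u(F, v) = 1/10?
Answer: 3638209743/10 ≈ 3.6382e+8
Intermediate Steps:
u(F, v) = ⅒
N = 57081 (N = 24 + 3*19019 = 24 + 57057 = 57081)
o = -30308
Z(b) = 901/10 (Z(b) = ⅒ + 90 = 901/10)
(Z(196) + 13499)*(o + N) = (901/10 + 13499)*(-30308 + 57081) = (135891/10)*26773 = 3638209743/10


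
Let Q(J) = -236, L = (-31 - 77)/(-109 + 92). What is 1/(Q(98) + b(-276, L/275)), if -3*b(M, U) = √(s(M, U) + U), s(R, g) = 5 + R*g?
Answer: -36108/8521511 + 3*I*√391/8521511 ≈ -0.0042373 + 6.9613e-6*I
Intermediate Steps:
L = 108/17 (L = -108/(-17) = -108*(-1/17) = 108/17 ≈ 6.3529)
b(M, U) = -√(5 + U + M*U)/3 (b(M, U) = -√((5 + M*U) + U)/3 = -√(5 + U + M*U)/3)
1/(Q(98) + b(-276, L/275)) = 1/(-236 - √(5 + (108/17)/275 - 29808/(17*275))/3) = 1/(-236 - √(5 + (108/17)*(1/275) - 29808/(17*275))/3) = 1/(-236 - √(5 + 108/4675 - 276*108/4675)/3) = 1/(-236 - √(5 + 108/4675 - 29808/4675)/3) = 1/(-236 - I*√391/51)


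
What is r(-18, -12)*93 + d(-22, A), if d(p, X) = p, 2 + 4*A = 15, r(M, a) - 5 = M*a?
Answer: 20531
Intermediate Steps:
r(M, a) = 5 + M*a
A = 13/4 (A = -½ + (¼)*15 = -½ + 15/4 = 13/4 ≈ 3.2500)
r(-18, -12)*93 + d(-22, A) = (5 - 18*(-12))*93 - 22 = (5 + 216)*93 - 22 = 221*93 - 22 = 20553 - 22 = 20531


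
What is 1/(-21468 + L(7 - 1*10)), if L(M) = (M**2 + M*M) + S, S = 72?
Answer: -1/21378 ≈ -4.6777e-5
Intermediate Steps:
L(M) = 72 + 2*M**2 (L(M) = (M**2 + M*M) + 72 = (M**2 + M**2) + 72 = 2*M**2 + 72 = 72 + 2*M**2)
1/(-21468 + L(7 - 1*10)) = 1/(-21468 + (72 + 2*(7 - 1*10)**2)) = 1/(-21468 + (72 + 2*(7 - 10)**2)) = 1/(-21468 + (72 + 2*(-3)**2)) = 1/(-21468 + (72 + 2*9)) = 1/(-21468 + (72 + 18)) = 1/(-21468 + 90) = 1/(-21378) = -1/21378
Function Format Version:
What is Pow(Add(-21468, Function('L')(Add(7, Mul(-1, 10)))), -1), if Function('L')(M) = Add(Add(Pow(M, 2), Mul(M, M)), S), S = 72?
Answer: Rational(-1, 21378) ≈ -4.6777e-5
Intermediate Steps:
Function('L')(M) = Add(72, Mul(2, Pow(M, 2))) (Function('L')(M) = Add(Add(Pow(M, 2), Mul(M, M)), 72) = Add(Add(Pow(M, 2), Pow(M, 2)), 72) = Add(Mul(2, Pow(M, 2)), 72) = Add(72, Mul(2, Pow(M, 2))))
Pow(Add(-21468, Function('L')(Add(7, Mul(-1, 10)))), -1) = Pow(Add(-21468, Add(72, Mul(2, Pow(Add(7, Mul(-1, 10)), 2)))), -1) = Pow(Add(-21468, Add(72, Mul(2, Pow(Add(7, -10), 2)))), -1) = Pow(Add(-21468, Add(72, Mul(2, Pow(-3, 2)))), -1) = Pow(Add(-21468, Add(72, Mul(2, 9))), -1) = Pow(Add(-21468, Add(72, 18)), -1) = Pow(Add(-21468, 90), -1) = Pow(-21378, -1) = Rational(-1, 21378)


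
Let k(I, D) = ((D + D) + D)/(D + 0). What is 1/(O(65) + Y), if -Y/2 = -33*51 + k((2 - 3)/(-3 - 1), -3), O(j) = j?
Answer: 1/3425 ≈ 0.00029197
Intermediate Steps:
k(I, D) = 3 (k(I, D) = (2*D + D)/D = (3*D)/D = 3)
Y = 3360 (Y = -2*(-33*51 + 3) = -2*(-1683 + 3) = -2*(-1680) = 3360)
1/(O(65) + Y) = 1/(65 + 3360) = 1/3425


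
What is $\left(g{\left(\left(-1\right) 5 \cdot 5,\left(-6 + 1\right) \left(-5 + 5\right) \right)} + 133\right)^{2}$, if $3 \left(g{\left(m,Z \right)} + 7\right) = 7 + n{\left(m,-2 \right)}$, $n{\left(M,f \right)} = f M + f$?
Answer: $\frac{187489}{9} \approx 20832.0$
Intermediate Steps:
$n{\left(M,f \right)} = f + M f$ ($n{\left(M,f \right)} = M f + f = f + M f$)
$g{\left(m,Z \right)} = - \frac{16}{3} - \frac{2 m}{3}$ ($g{\left(m,Z \right)} = -7 + \frac{7 - 2 \left(1 + m\right)}{3} = -7 + \frac{7 - \left(2 + 2 m\right)}{3} = -7 + \frac{5 - 2 m}{3} = -7 - \left(- \frac{5}{3} + \frac{2 m}{3}\right) = - \frac{16}{3} - \frac{2 m}{3}$)
$\left(g{\left(\left(-1\right) 5 \cdot 5,\left(-6 + 1\right) \left(-5 + 5\right) \right)} + 133\right)^{2} = \left(\left(- \frac{16}{3} - \frac{2 \left(-1\right) 5 \cdot 5}{3}\right) + 133\right)^{2} = \left(\left(- \frac{16}{3} - \frac{2 \left(\left(-5\right) 5\right)}{3}\right) + 133\right)^{2} = \left(\left(- \frac{16}{3} - - \frac{50}{3}\right) + 133\right)^{2} = \left(\left(- \frac{16}{3} + \frac{50}{3}\right) + 133\right)^{2} = \left(\frac{34}{3} + 133\right)^{2} = \left(\frac{433}{3}\right)^{2} = \frac{187489}{9}$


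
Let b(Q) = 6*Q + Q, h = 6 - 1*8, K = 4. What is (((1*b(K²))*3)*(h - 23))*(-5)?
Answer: 42000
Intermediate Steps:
h = -2 (h = 6 - 8 = -2)
b(Q) = 7*Q
(((1*b(K²))*3)*(h - 23))*(-5) = (((1*(7*4²))*3)*(-2 - 23))*(-5) = (((1*(7*16))*3)*(-25))*(-5) = (((1*112)*3)*(-25))*(-5) = ((112*3)*(-25))*(-5) = (336*(-25))*(-5) = -8400*(-5) = 42000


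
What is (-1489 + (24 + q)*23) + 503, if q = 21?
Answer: 49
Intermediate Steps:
(-1489 + (24 + q)*23) + 503 = (-1489 + (24 + 21)*23) + 503 = (-1489 + 45*23) + 503 = (-1489 + 1035) + 503 = -454 + 503 = 49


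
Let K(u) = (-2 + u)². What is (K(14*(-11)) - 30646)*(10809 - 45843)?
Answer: 221064540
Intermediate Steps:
(K(14*(-11)) - 30646)*(10809 - 45843) = ((-2 + 14*(-11))² - 30646)*(10809 - 45843) = ((-2 - 154)² - 30646)*(-35034) = ((-156)² - 30646)*(-35034) = (24336 - 30646)*(-35034) = -6310*(-35034) = 221064540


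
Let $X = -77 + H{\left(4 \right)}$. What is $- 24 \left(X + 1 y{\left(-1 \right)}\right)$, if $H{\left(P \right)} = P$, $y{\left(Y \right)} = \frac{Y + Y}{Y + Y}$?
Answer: $1728$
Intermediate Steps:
$y{\left(Y \right)} = 1$ ($y{\left(Y \right)} = \frac{2 Y}{2 Y} = 2 Y \frac{1}{2 Y} = 1$)
$X = -73$ ($X = -77 + 4 = -73$)
$- 24 \left(X + 1 y{\left(-1 \right)}\right) = - 24 \left(-73 + 1 \cdot 1\right) = - 24 \left(-73 + 1\right) = \left(-24\right) \left(-72\right) = 1728$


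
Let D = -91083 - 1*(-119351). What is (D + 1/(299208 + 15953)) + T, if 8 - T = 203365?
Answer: -55181224328/315161 ≈ -1.7509e+5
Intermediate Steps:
T = -203357 (T = 8 - 1*203365 = 8 - 203365 = -203357)
D = 28268 (D = -91083 + 119351 = 28268)
(D + 1/(299208 + 15953)) + T = (28268 + 1/(299208 + 15953)) - 203357 = (28268 + 1/315161) - 203357 = 8908971149/315161 - 203357 = -55181224328/315161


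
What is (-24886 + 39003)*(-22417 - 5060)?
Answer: -387892809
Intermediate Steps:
(-24886 + 39003)*(-22417 - 5060) = 14117*(-27477) = -387892809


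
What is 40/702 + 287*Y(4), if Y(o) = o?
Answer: 402968/351 ≈ 1148.1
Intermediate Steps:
40/702 + 287*Y(4) = 40/702 + 287*4 = 40*(1/702) + 1148 = 20/351 + 1148 = 402968/351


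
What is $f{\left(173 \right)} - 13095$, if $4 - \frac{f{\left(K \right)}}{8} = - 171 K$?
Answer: $223601$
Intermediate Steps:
$f{\left(K \right)} = 32 + 1368 K$ ($f{\left(K \right)} = 32 - 8 \left(- 171 K\right) = 32 + 1368 K$)
$f{\left(173 \right)} - 13095 = \left(32 + 1368 \cdot 173\right) - 13095 = \left(32 + 236664\right) - 13095 = 236696 - 13095 = 223601$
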